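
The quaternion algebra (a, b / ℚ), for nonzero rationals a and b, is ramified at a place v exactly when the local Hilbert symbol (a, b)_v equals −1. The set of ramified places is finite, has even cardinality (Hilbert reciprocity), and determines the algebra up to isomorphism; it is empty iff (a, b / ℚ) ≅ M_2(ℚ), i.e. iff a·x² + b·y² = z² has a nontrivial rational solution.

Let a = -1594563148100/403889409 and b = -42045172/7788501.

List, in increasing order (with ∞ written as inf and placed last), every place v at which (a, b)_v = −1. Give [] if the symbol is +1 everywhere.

(a, b) ≡ (-41, -777) mod (ℚ^×)²; places V = {2, 3, 5, 7, 11, 13, 29, 37, 41, ∞}.
(a,b)_29: α=-2, u≡2; β=-2, v≡13 (mod 29); (2|29)=-1, (13|29)=+1; sign (−1)^0·-1^-2·+1^-2 = +1.
(a,b)_3: α=-4, u≡1; β=-3, v≡2 (mod 3); (1|3)=+1, (2|3)=-1; sign (−1)^0·+1^-3·-1^-4 = +1.
(a,b)_∞: sgn(-41)=−, sgn(-777)=−, so -1.
(a,b)_2: α=2, β=2; u≡7, v≡7 (mod 8); ε(u)ε(v)=1·1, αω(v)=2·0, βω(u)=2·0; sum ≡ 1  ⇒  -1.
(a,b)_11: α=-2, u≡1; β=0, v≡3 (mod 11); (1|11)=+1, (3|11)=+1; sign (−1)^0·+1^0·+1^-2 = +1.
(a,b)_13: α=2, u≡11; β=2, v≡1 (mod 13); (11|13)=-1, (1|13)=+1; sign (−1)^0·-1^2·+1^2 = +1.
(a,b)_41: α=3, u≡25; β=2, v≡9 (mod 41); (25|41)=+1, (9|41)=+1; sign (−1)^0·+1^2·+1^3 = +1.
(a,b)_37: α=2, u≡16; β=1, v≡25 (mod 37); (16|37)=+1, (25|37)=+1; sign (−1)^0·+1^1·+1^2 = +1.
(a,b)_5: α=2, u≡4; β=0, v≡3 (mod 5); (4|5)=+1, (3|5)=-1; sign (−1)^0·+1^0·-1^2 = +1.
(a,b)_7: α=-2, u≡1; β=-3, v≡1 (mod 7); (1|7)=+1, (1|7)=+1; sign (−1)^0·+1^-3·+1^-2 = +1.
(-41, -777 / ℚ) ramifies at {2, ∞}: a division algebra.

[2, inf]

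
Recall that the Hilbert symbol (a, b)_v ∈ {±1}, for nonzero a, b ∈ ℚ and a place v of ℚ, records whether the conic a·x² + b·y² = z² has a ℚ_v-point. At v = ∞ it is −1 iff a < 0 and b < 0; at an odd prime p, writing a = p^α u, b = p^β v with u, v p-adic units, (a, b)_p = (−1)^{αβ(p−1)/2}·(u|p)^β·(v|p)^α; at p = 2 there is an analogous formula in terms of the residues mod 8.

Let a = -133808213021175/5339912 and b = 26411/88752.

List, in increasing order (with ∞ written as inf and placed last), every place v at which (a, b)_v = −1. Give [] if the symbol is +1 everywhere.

Mod squares: a ≡ -454894, b ≡ 33. Check v ∈ {∞, 2, 3, 5, 7, 11, 19, 23, 29, 31, 43}.
v=11: a=11^3·(≡7), b=11^1·(≡9) mod 11; (7|11)=-1, (9|11)=+1; (−1)^{3·1·5}·(-1)^1·(+1)^3 = +1.
v=2: v_2(a)=-3, v_2(b)=-4; units ≡ 1, 1 (mod 8); ε·ε+αω+βω = 0·0+-3·0+-4·0 ≡ 0  ⇒  (a,b)_2 = +1.
v=7: a=7^4·(≡4), b=7^4·(≡3) mod 7; (4|7)=+1, (3|7)=-1; (−1)^{4·4·3}·(+1)^4·(-1)^4 = +1.
v=∞: -454894 < 0 and 33 > 0  ⇒  (a,b)_∞ = +1.
v=23: a=23^1·(≡4), b=23^0·(≡17) mod 23; (4|23)=+1, (17|23)=-1; (−1)^{1·0·11}·(+1)^0·(-1)^1 = -1.
v=29: a=29^1·(≡12), b=29^0·(≡9) mod 29; (12|29)=-1, (9|29)=+1; (−1)^{1·0·14}·(-1)^0·(+1)^1 = +1.
v=43: a=43^-2·(≡5), b=43^-2·(≡19) mod 43; (5|43)=-1, (19|43)=-1; (−1)^{-2·-2·21}·(-1)^-2·(-1)^-2 = +1.
v=5: a=5^2·(≡4), b=5^0·(≡3) mod 5; (4|5)=+1, (3|5)=-1; (−1)^{2·0·2}·(+1)^0·(-1)^2 = +1.
v=3: a=3^4·(≡2), b=3^-1·(≡2) mod 3; (2|3)=-1, (2|3)=-1; (−1)^{4·-1·1}·(-1)^-1·(-1)^4 = -1.
v=19: a=19^-2·(≡9), b=19^0·(≡13) mod 19; (9|19)=+1, (13|19)=-1; (−1)^{-2·0·9}·(+1)^0·(-1)^-2 = +1.
v=31: a=31^1·(≡20), b=31^0·(≡1) mod 31; (20|31)=+1, (1|31)=+1; (−1)^{1·0·15}·(+1)^0·(+1)^1 = +1.
Ram(-454894, 33) = {3, 23}; no ℚ_3-point on the conic.

[3, 23]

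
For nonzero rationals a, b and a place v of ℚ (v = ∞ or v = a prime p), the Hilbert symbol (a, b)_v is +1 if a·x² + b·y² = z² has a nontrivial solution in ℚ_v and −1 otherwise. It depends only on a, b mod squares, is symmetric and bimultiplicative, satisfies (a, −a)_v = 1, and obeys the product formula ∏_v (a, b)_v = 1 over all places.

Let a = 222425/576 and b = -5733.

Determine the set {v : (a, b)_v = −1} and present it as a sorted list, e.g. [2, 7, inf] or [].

(a, b) ≡ (8897, -13) mod (ℚ^×)²; places V = {2, 3, 5, 7, 13, 31, 41, ∞}.
(a,b)_7: α=1, u≡1; β=2, v≡2 (mod 7); (1|7)=+1, (2|7)=+1; sign (−1)^0·+1^2·+1^1 = +1.
(a,b)_∞: sgn(8897)=+, sgn(-13)=−, so +1.
(a,b)_2: α=-6, β=0; u≡1, v≡3 (mod 8); ε(u)ε(v)=0·1, αω(v)=-6·1, βω(u)=0·0; sum ≡ 0  ⇒  +1.
(a,b)_31: α=1, u≡18; β=0, v≡2 (mod 31); (18|31)=+1, (2|31)=+1; sign (−1)^0·+1^0·+1^1 = +1.
(a,b)_5: α=2, u≡2; β=0, v≡2 (mod 5); (2|5)=-1, (2|5)=-1; sign (−1)^0·-1^0·-1^2 = +1.
(a,b)_13: α=0, u≡2; β=1, v≡1 (mod 13); (2|13)=-1, (1|13)=+1; sign (−1)^0·-1^1·+1^0 = -1.
(a,b)_41: α=1, u≡27; β=0, v≡7 (mod 41); (27|41)=-1, (7|41)=-1; sign (−1)^0·-1^0·-1^1 = -1.
(a,b)_3: α=-2, u≡2; β=2, v≡2 (mod 3); (2|3)=-1, (2|3)=-1; sign (−1)^0·-1^2·-1^-2 = +1.
(8897, -13 / ℚ) ramifies at {13, 41}: a division algebra.

[13, 41]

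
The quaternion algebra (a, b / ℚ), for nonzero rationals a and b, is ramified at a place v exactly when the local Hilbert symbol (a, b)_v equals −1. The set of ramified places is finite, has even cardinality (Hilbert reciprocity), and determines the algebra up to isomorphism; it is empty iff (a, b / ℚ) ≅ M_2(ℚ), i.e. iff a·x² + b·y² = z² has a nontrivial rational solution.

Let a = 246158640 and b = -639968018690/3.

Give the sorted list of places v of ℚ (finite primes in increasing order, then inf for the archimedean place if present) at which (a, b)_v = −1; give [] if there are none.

(a, b) ≡ (35, -6630) mod (ℚ^×)²; places V = {2, 3, 5, 7, 11, 13, 17, ∞}.
(a,b)_2: α=4, β=1; u≡3, v≡5 (mod 8); ε(u)ε(v)=1·0, αω(v)=4·1, βω(u)=1·1; sum ≡ 1  ⇒  -1.
(a,b)_17: α=2, u≡9; β=3, v≡8 (mod 17); (9|17)=+1, (8|17)=+1; sign (−1)^0·+1^3·+1^2 = +1.
(a,b)_3: α=2, u≡2; β=-1, v≡1 (mod 3); (2|3)=-1, (1|3)=+1; sign (−1)^0·-1^-1·+1^2 = -1.
(a,b)_13: α=2, u≡1; β=3, v≡12 (mod 13); (1|13)=+1, (12|13)=+1; sign (−1)^0·+1^3·+1^2 = +1.
(a,b)_5: α=1, u≡3; β=1, v≡4 (mod 5); (3|5)=-1, (4|5)=+1; sign (−1)^0·-1^1·+1^1 = -1.
(a,b)_∞: sgn(35)=+, sgn(-6630)=−, so +1.
(a,b)_7: α=1, u≡5; β=2, v≡5 (mod 7); (5|7)=-1, (5|7)=-1; sign (−1)^0·-1^2·-1^1 = -1.
(a,b)_11: α=0, u≡2; β=2, v≡9 (mod 11); (2|11)=-1, (9|11)=+1; sign (−1)^0·-1^2·+1^0 = +1.
Ram(35, -6630) = {2, 3, 5, 7}; no ℚ_2-point on the conic.

[2, 3, 5, 7]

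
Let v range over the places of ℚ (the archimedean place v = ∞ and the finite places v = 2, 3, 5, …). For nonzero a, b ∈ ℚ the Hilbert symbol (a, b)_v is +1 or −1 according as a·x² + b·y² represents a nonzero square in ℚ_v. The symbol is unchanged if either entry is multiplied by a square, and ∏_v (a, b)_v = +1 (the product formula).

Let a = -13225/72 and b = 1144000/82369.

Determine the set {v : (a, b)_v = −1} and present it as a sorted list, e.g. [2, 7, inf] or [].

Mod squares: a ≡ -2, b ≡ 715. Check v ∈ {∞, 2, 3, 5, 7, 11, 13, 23, 41}.
v=11: a=11^0·(≡5), b=11^1·(≡6) mod 11; (5|11)=+1, (6|11)=-1; (−1)^{0·1·5}·(+1)^1·(-1)^0 = +1.
v=2: v_2(a)=-3, v_2(b)=6; units ≡ 7, 3 (mod 8); ε·ε+αω+βω = 1·1+-3·1+6·0 ≡ 0  ⇒  (a,b)_2 = +1.
v=∞: -2 < 0 and 715 > 0  ⇒  (a,b)_∞ = +1.
v=41: a=41^0·(≡31), b=41^-2·(≡33) mod 41; (31|41)=+1, (33|41)=+1; (−1)^{0·-2·20}·(+1)^-2·(+1)^0 = +1.
v=5: a=5^2·(≡3), b=5^3·(≡3) mod 5; (3|5)=-1, (3|5)=-1; (−1)^{2·3·2}·(-1)^3·(-1)^2 = -1.
v=3: a=3^-2·(≡1), b=3^0·(≡1) mod 3; (1|3)=+1, (1|3)=+1; (−1)^{-2·0·1}·(+1)^0·(+1)^-2 = +1.
v=7: a=7^0·(≡6), b=7^-2·(≡4) mod 7; (6|7)=-1, (4|7)=+1; (−1)^{0·-2·3}·(-1)^-2·(+1)^0 = +1.
v=23: a=23^2·(≡7), b=23^0·(≡12) mod 23; (7|23)=-1, (12|23)=+1; (−1)^{2·0·11}·(-1)^0·(+1)^2 = +1.
v=13: a=13^0·(≡5), b=13^1·(≡3) mod 13; (5|13)=-1, (3|13)=+1; (−1)^{0·1·6}·(-1)^1·(+1)^0 = -1.
|Ram(-2, 715)| = 2, even; anisotropic at {5, 13}.

[5, 13]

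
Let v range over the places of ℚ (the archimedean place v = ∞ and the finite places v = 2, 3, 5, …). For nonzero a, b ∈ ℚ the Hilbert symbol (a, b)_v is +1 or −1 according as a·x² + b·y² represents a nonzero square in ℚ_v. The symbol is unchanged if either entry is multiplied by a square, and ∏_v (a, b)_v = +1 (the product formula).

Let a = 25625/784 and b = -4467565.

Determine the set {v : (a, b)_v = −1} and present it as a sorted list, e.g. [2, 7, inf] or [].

Mod squares: a ≡ 41, b ≡ -4467565. Check v ∈ {∞, 2, 5, 7, 19, 31, 37, 41}.
v=41: a=41^1·(≡2), b=41^1·(≡13) mod 41; (2|41)=+1, (13|41)=-1; (−1)^{1·1·20}·(+1)^1·(-1)^1 = -1.
v=2: v_2(a)=-4, v_2(b)=0; units ≡ 1, 3 (mod 8); ε·ε+αω+βω = 0·1+-4·1+0·0 ≡ 0  ⇒  (a,b)_2 = +1.
v=31: a=31^0·(≡9), b=31^1·(≡4) mod 31; (9|31)=+1, (4|31)=+1; (−1)^{0·1·15}·(+1)^1·(+1)^0 = +1.
v=7: a=7^-2·(≡6), b=7^0·(≡3) mod 7; (6|7)=-1, (3|7)=-1; (−1)^{-2·0·3}·(-1)^0·(-1)^-2 = +1.
v=∞: 41 > 0 and -4467565 < 0  ⇒  (a,b)_∞ = +1.
v=19: a=19^0·(≡14), b=19^1·(≡9) mod 19; (14|19)=-1, (9|19)=+1; (−1)^{0·1·9}·(-1)^1·(+1)^0 = -1.
v=5: a=5^4·(≡4), b=5^1·(≡2) mod 5; (4|5)=+1, (2|5)=-1; (−1)^{4·1·2}·(+1)^1·(-1)^4 = +1.
v=37: a=37^0·(≡3), b=37^1·(≡23) mod 37; (3|37)=+1, (23|37)=-1; (−1)^{0·1·18}·(+1)^1·(-1)^0 = +1.
(41, -4467565 / ℚ) ramifies at {19, 41}: a division algebra.

[19, 41]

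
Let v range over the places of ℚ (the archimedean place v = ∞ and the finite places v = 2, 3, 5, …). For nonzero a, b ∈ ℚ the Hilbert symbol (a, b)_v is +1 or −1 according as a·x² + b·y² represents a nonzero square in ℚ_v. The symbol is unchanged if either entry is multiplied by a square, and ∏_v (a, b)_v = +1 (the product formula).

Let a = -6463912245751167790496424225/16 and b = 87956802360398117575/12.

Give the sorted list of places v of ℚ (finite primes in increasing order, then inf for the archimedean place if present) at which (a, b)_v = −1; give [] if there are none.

Mod squares: a ≡ -430869659649, b ≡ 17589. Check v ∈ {∞, 2, 3, 5, 11, 13, 17, 23, 31, 41, 43, 47}.
v=∞: -430869659649 < 0 and 17589 > 0  ⇒  (a,b)_∞ = +1.
v=23: a=23^3·(≡1), b=23^2·(≡11) mod 23; (1|23)=+1, (11|23)=-1; (−1)^{3·2·11}·(+1)^2·(-1)^3 = -1.
v=5: a=5^2·(≡1), b=5^2·(≡4) mod 5; (1|5)=+1, (4|5)=+1; (−1)^{2·2·2}·(+1)^2·(+1)^2 = +1.
v=3: a=3^1·(≡1), b=3^-1·(≡1) mod 3; (1|3)=+1, (1|3)=+1; (−1)^{1·-1·1}·(+1)^-1·(+1)^1 = -1.
v=11: a=11^1·(≡10), b=11^1·(≡3) mod 11; (10|11)=-1, (3|11)=+1; (−1)^{1·1·5}·(-1)^1·(+1)^1 = +1.
v=17: a=17^3·(≡7), b=17^2·(≡6) mod 17; (7|17)=-1, (6|17)=-1; (−1)^{3·2·8}·(-1)^2·(-1)^3 = -1.
v=41: a=41^1·(≡35), b=41^1·(≡34) mod 41; (35|41)=-1, (34|41)=-1; (−1)^{1·1·20}·(-1)^1·(-1)^1 = +1.
v=13: a=13^1·(≡4), b=13^1·(≡1) mod 13; (4|13)=+1, (1|13)=+1; (−1)^{1·1·6}·(+1)^1·(+1)^1 = +1.
v=31: a=31^3·(≡26), b=31^2·(≡17) mod 31; (26|31)=-1, (17|31)=-1; (−1)^{3·2·15}·(-1)^2·(-1)^3 = -1.
v=43: a=43^3·(≡17), b=43^2·(≡30) mod 43; (17|43)=+1, (30|43)=-1; (−1)^{3·2·21}·(+1)^2·(-1)^3 = -1.
v=2: v_2(a)=-4, v_2(b)=-2; units ≡ 7, 5 (mod 8); ε·ε+αω+βω = 1·0+-4·1+-2·0 ≡ 0  ⇒  (a,b)_2 = +1.
v=47: a=47^3·(≡22), b=47^2·(≡11) mod 47; (22|47)=-1, (11|47)=-1; (−1)^{3·2·23}·(-1)^2·(-1)^3 = -1.
|Ram(-430869659649, 17589)| = 6, even; anisotropic at {3, 17, 23, 31, 43, 47}.

[3, 17, 23, 31, 43, 47]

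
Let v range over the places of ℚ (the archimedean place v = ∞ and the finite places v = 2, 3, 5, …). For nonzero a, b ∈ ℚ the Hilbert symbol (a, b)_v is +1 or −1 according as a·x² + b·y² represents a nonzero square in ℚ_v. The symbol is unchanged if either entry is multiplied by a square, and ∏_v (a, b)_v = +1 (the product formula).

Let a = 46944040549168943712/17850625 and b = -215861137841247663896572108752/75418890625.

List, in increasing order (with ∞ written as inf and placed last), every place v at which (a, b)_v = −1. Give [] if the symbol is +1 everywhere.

(a, b) ≡ (6902, -1612093) mod (ℚ^×)²; places V = {2, 3, 5, 7, 13, 17, 19, 23, 29, 31, ∞}.
(a,b)_13: α=-4, u≡12; β=-6, v≡6 (mod 13); (12|13)=+1, (6|13)=-1; sign (−1)^0·+1^-6·-1^-4 = +1.
(a,b)_2: α=5, β=4; u≡3, v≡3 (mod 8); ε(u)ε(v)=1·1, αω(v)=5·1, βω(u)=4·1; sum ≡ 0  ⇒  +1.
(a,b)_17: α=3, u≡8; β=5, v≡14 (mod 17); (8|17)=+1, (14|17)=-1; sign (−1)^0·+1^5·-1^3 = -1.
(a,b)_23: α=2, u≡12; β=3, v≡8 (mod 23); (12|23)=+1, (8|23)=+1; sign (−1)^0·+1^3·+1^2 = +1.
(a,b)_3: α=10, u≡2; β=14, v≡2 (mod 3); (2|3)=-1, (2|3)=-1; sign (−1)^0·-1^14·-1^10 = +1.
(a,b)_19: α=0, u≡7; β=1, v≡7 (mod 19); (7|19)=+1, (7|19)=+1; sign (−1)^0·+1^1·+1^0 = +1.
(a,b)_5: α=-4, u≡2; β=-6, v≡2 (mod 5); (2|5)=-1, (2|5)=-1; sign (−1)^0·-1^-6·-1^-4 = +1.
(a,b)_31: α=2, u≡2; β=3, v≡13 (mod 31); (2|31)=+1, (13|31)=-1; sign (−1)^0·+1^3·-1^2 = +1.
(a,b)_29: α=1, u≡24; β=2, v≡3 (mod 29); (24|29)=+1, (3|29)=-1; sign (−1)^0·+1^2·-1^1 = -1.
(a,b)_∞: sgn(6902)=+, sgn(-1612093)=−, so +1.
(a,b)_7: α=3, u≡6; β=3, v≡2 (mod 7); (6|7)=-1, (2|7)=+1; sign (−1)^1·-1^3·+1^3 = +1.
|Ram(6902, -1612093)| = 2, even; anisotropic at {17, 29}.

[17, 29]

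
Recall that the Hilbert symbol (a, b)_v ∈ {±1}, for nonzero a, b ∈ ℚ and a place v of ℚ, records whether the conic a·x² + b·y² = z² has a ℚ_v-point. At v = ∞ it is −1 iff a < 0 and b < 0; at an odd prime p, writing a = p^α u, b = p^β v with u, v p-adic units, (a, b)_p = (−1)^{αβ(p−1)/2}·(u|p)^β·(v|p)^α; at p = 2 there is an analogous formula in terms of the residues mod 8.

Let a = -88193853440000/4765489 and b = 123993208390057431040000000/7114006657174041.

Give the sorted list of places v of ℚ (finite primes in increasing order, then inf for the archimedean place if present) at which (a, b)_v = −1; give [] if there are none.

Mod squares: a ≡ -209, b ≡ 385. Check v ∈ {∞, 2, 3, 5, 7, 11, 19, 29, 37, 53, 59}.
v=11: a=11^1·(≡3), b=11^5·(≡7) mod 11; (3|11)=+1, (7|11)=-1; (−1)^{1·5·5}·(+1)^5·(-1)^1 = +1.
v=19: a=19^1·(≡10), b=19^4·(≡9) mod 19; (10|19)=-1, (9|19)=+1; (−1)^{1·4·9}·(-1)^4·(+1)^1 = +1.
v=2: v_2(a)=14, v_2(b)=18; units ≡ 7, 1 (mod 8); ε·ε+αω+βω = 1·0+14·0+18·0 ≡ 0  ⇒  (a,b)_2 = +1.
v=3: a=3^0·(≡1), b=3^-12·(≡1) mod 3; (1|3)=+1, (1|3)=+1; (−1)^{0·-12·1}·(+1)^-12·(+1)^0 = +1.
v=5: a=5^4·(≡4), b=5^7·(≡2) mod 5; (4|5)=+1, (2|5)=-1; (−1)^{4·7·2}·(+1)^7·(-1)^4 = +1.
v=∞: -209 < 0 and 385 > 0  ⇒  (a,b)_∞ = +1.
v=29: a=29^2·(≡1), b=29^2·(≡12) mod 29; (1|29)=+1, (12|29)=-1; (−1)^{2·2·14}·(+1)^2·(-1)^2 = +1.
v=53: a=53^0·(≡18), b=53^-2·(≡5) mod 53; (18|53)=-1, (5|53)=-1; (−1)^{0·-2·26}·(-1)^-2·(-1)^0 = +1.
v=59: a=59^-2·(≡48), b=59^-2·(≡34) mod 59; (48|59)=+1, (34|59)=-1; (−1)^{-2·-2·29}·(+1)^-2·(-1)^-2 = +1.
v=7: a=7^2·(≡1), b=7^3·(≡3) mod 7; (1|7)=+1, (3|7)=-1; (−1)^{2·3·3}·(+1)^3·(-1)^2 = +1.
v=37: a=37^-2·(≡18), b=37^-2·(≡31) mod 37; (18|37)=-1, (31|37)=-1; (−1)^{-2·-2·18}·(-1)^-2·(-1)^-2 = +1.
Ram(a, b) = ∅: the form -209·x² + 385·y² − z² is isotropic over every ℚ_v, so by Hasse–Minkowski it is isotropic over ℚ.

[]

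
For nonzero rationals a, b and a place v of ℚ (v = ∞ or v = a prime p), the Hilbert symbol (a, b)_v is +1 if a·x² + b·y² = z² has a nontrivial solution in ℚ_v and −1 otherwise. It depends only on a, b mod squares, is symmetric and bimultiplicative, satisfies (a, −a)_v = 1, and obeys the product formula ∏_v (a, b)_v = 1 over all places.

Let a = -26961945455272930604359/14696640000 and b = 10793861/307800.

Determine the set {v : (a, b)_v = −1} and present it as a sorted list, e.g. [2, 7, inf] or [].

[2, 7, 13, 19]

(a, b) ≡ (-34034, 8398) mod (ℚ^×)²; places V = {2, 3, 5, 7, 11, 13, 17, 19, ∞}.
(a,b)_2: α=-9, β=-3; u≡7, v≡7 (mod 8); ε(u)ε(v)=1·1, αω(v)=-9·0, βω(u)=-3·0; sum ≡ 1  ⇒  -1.
(a,b)_17: α=3, u≡9; β=3, v≡15 (mod 17); (9|17)=+1, (15|17)=+1; sign (−1)^0·+1^3·+1^3 = +1.
(a,b)_19: α=6, u≡8; β=-1, v≡11 (mod 19); (8|19)=-1, (11|19)=+1; sign (−1)^0·-1^-1·+1^6 = -1.
(a,b)_3: α=-8, u≡1; β=-4, v≡1 (mod 3); (1|3)=+1, (1|3)=+1; sign (−1)^0·+1^-4·+1^-8 = +1.
(a,b)_5: α=-4, u≡4; β=-2, v≡3 (mod 5); (4|5)=+1, (3|5)=-1; sign (−1)^0·+1^-2·-1^-4 = +1.
(a,b)_∞: sgn(-34034)=−, sgn(8398)=+, so +1.
(a,b)_7: α=-1, u≡6; β=0, v≡5 (mod 7); (6|7)=-1, (5|7)=-1; sign (−1)^0·-1^0·-1^-1 = -1.
(a,b)_11: α=1, u≡8; β=0, v≡5 (mod 11); (8|11)=-1, (5|11)=+1; sign (−1)^0·-1^0·+1^1 = +1.
(a,b)_13: α=9, u≡5; β=3, v≡1 (mod 13); (5|13)=-1, (1|13)=+1; sign (−1)^0·-1^3·+1^9 = -1.
(-34034, 8398 / ℚ) ramifies at {2, 7, 13, 19}: a division algebra.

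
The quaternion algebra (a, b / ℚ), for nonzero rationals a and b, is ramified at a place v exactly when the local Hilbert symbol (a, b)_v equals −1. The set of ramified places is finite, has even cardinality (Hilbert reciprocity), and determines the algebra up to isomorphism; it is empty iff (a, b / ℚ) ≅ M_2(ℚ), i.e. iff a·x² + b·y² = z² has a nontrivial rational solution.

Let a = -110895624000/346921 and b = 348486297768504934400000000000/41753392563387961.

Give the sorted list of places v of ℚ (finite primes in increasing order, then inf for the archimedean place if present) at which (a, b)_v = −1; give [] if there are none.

(a, b) ≡ (-85, 6290) mod (ℚ^×)²; places V = {2, 3, 5, 7, 17, 19, 31, 37, 43, ∞}.
(a,b)_7: α=2, u≡6; β=0, v≡2 (mod 7); (6|7)=-1, (2|7)=+1; sign (−1)^0·-1^0·+1^2 = +1.
(a,b)_17: α=1, u≡14; β=3, v≡8 (mod 17); (14|17)=-1, (8|17)=+1; sign (−1)^0·-1^3·+1^1 = -1.
(a,b)_31: α=-2, u≡10; β=-6, v≡5 (mod 31); (10|31)=+1, (5|31)=+1; sign (−1)^0·+1^-6·+1^-2 = +1.
(a,b)_43: α=2, u≡10; β=4, v≡29 (mod 43); (10|43)=+1, (29|43)=-1; sign (−1)^0·+1^4·-1^2 = +1.
(a,b)_2: α=6, β=23; u≡3, v≡1 (mod 8); ε(u)ε(v)=1·0, αω(v)=6·0, βω(u)=23·1; sum ≡ 1  ⇒  -1.
(a,b)_5: α=3, u≡3; β=11, v≡2 (mod 5); (3|5)=-1, (2|5)=-1; sign (−1)^0·-1^11·-1^3 = +1.
(a,b)_19: α=-2, u≡13; β=-6, v≡6 (mod 19); (13|19)=-1, (6|19)=+1; sign (−1)^0·-1^-6·+1^-2 = +1.
(a,b)_∞: sgn(-85)=−, sgn(6290)=+, so +1.
(a,b)_37: α=0, u≡4; β=3, v≡14 (mod 37); (4|37)=+1, (14|37)=-1; sign (−1)^0·+1^3·-1^0 = +1.
(a,b)_3: α=2, u≡2; β=0, v≡2 (mod 3); (2|3)=-1, (2|3)=-1; sign (−1)^0·-1^0·-1^2 = +1.
|Ram(-85, 6290)| = 2, even; anisotropic at {2, 17}.

[2, 17]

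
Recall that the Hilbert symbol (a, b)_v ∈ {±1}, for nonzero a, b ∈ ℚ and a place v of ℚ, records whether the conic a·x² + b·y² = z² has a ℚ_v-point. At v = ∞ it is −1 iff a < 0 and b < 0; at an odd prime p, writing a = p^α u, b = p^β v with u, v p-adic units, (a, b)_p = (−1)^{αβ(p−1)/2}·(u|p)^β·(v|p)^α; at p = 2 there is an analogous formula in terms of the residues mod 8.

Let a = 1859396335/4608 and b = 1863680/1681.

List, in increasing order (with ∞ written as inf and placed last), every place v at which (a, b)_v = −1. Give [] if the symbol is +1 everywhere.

[2, 7, 13, 19]

Mod squares: a ≡ 3230, b ≡ 455. Check v ∈ {∞, 2, 3, 5, 7, 13, 17, 19, 29, 37, 41}.
v=∞: 3230 > 0 and 455 > 0  ⇒  (a,b)_∞ = +1.
v=17: a=17^1·(≡6), b=17^0·(≡15) mod 17; (6|17)=-1, (15|17)=+1; (−1)^{1·0·8}·(-1)^0·(+1)^1 = +1.
v=29: a=29^2·(≡18), b=29^0·(≡5) mod 29; (18|29)=-1, (5|29)=+1; (−1)^{2·0·14}·(-1)^0·(+1)^2 = +1.
v=5: a=5^1·(≡4), b=5^1·(≡1) mod 5; (4|5)=+1, (1|5)=+1; (−1)^{1·1·2}·(+1)^1·(+1)^1 = +1.
v=41: a=41^0·(≡8), b=41^-2·(≡25) mod 41; (8|41)=+1, (25|41)=+1; (−1)^{0·-2·20}·(+1)^-2·(+1)^0 = +1.
v=13: a=13^0·(≡5), b=13^1·(≡12) mod 13; (5|13)=-1, (12|13)=+1; (−1)^{0·1·6}·(-1)^1·(+1)^0 = -1.
v=37: a=37^2·(≡25), b=37^0·(≡4) mod 37; (25|37)=+1, (4|37)=+1; (−1)^{2·0·18}·(+1)^0·(+1)^2 = +1.
v=2: v_2(a)=-9, v_2(b)=12; units ≡ 7, 7 (mod 8); ε·ε+αω+βω = 1·1+-9·0+12·0 ≡ 1  ⇒  (a,b)_2 = -1.
v=3: a=3^-2·(≡2), b=3^0·(≡2) mod 3; (2|3)=-1, (2|3)=-1; (−1)^{-2·0·1}·(-1)^0·(-1)^-2 = +1.
v=19: a=19^1·(≡14), b=19^0·(≡3) mod 19; (14|19)=-1, (3|19)=-1; (−1)^{1·0·9}·(-1)^0·(-1)^1 = -1.
v=7: a=7^0·(≡3), b=7^1·(≡2) mod 7; (3|7)=-1, (2|7)=+1; (−1)^{0·1·3}·(-1)^1·(+1)^0 = -1.
Ram(3230, 455) = {2, 7, 13, 19}; no ℚ_2-point on the conic.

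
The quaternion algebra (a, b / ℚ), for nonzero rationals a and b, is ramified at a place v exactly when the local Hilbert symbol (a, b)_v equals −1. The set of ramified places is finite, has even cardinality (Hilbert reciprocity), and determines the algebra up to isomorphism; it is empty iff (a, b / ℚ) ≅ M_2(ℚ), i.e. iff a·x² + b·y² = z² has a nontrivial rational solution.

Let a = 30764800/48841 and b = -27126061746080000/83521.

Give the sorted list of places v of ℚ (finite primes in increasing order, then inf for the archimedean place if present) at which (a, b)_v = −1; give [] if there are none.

(a, b) ≡ (4807, -7337) mod (ℚ^×)²; places V = {2, 5, 11, 13, 17, 19, 23, 29, ∞}.
(a,b)_23: α=1, u≡1; β=3, v≡18 (mod 23); (1|23)=+1, (18|23)=+1; sign (−1)^1·+1^3·+1^1 = -1.
(a,b)_13: α=-2, u≡9; β=0, v≡7 (mod 13); (9|13)=+1, (7|13)=-1; sign (−1)^0·+1^0·-1^-2 = +1.
(a,b)_11: α=1, u≡6; β=3, v≡9 (mod 11); (6|11)=-1, (9|11)=+1; sign (−1)^1·-1^3·+1^1 = +1.
(a,b)_17: α=-2, u≡15; β=-4, v≡11 (mod 17); (15|17)=+1, (11|17)=-1; sign (−1)^0·+1^-4·-1^-2 = +1.
(a,b)_29: α=0, u≡1; β=1, v≡18 (mod 29); (1|29)=+1, (18|29)=-1; sign (−1)^0·+1^1·-1^0 = +1.
(a,b)_19: α=1, u≡7; β=2, v≡17 (mod 19); (7|19)=+1, (17|19)=+1; sign (−1)^0·+1^2·+1^1 = +1.
(a,b)_5: α=2, u≡2; β=4, v≡2 (mod 5); (2|5)=-1, (2|5)=-1; sign (−1)^0·-1^4·-1^2 = +1.
(a,b)_∞: sgn(4807)=+, sgn(-7337)=−, so +1.
(a,b)_2: α=8, β=8; u≡7, v≡7 (mod 8); ε(u)ε(v)=1·1, αω(v)=8·0, βω(u)=8·0; sum ≡ 1  ⇒  -1.
Ram(4807, -7337) = {2, 23}; no ℚ_2-point on the conic.

[2, 23]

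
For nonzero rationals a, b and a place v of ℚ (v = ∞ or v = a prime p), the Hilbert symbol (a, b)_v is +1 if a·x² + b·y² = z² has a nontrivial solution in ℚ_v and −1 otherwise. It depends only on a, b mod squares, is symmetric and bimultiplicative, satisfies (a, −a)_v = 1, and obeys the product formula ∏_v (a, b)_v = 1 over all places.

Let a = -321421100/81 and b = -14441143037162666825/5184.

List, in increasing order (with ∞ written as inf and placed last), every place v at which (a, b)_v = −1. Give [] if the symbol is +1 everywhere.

Mod squares: a ≡ -19019, b ≡ -55913. Check v ∈ {∞, 2, 3, 5, 7, 11, 13, 17, 19, 23}.
v=17: a=17^0·(≡15), b=17^1·(≡4) mod 17; (15|17)=+1, (4|17)=+1; (−1)^{0·1·8}·(+1)^1·(+1)^0 = +1.
v=23: a=23^0·(≡3), b=23^1·(≡20) mod 23; (3|23)=+1, (20|23)=-1; (−1)^{0·1·11}·(+1)^1·(-1)^0 = +1.
v=2: v_2(a)=2, v_2(b)=-6; units ≡ 5, 7 (mod 8); ε·ε+αω+βω = 0·1+2·0+-6·1 ≡ 0  ⇒  (a,b)_2 = +1.
v=11: a=11^1·(≡9), b=11^3·(≡2) mod 11; (9|11)=+1, (2|11)=-1; (−1)^{1·3·5}·(+1)^3·(-1)^1 = +1.
v=3: a=3^-4·(≡1), b=3^-4·(≡1) mod 3; (1|3)=+1, (1|3)=+1; (−1)^{-4·-4·1}·(+1)^-4·(+1)^-4 = +1.
v=7: a=7^1·(≡3), b=7^2·(≡3) mod 7; (3|7)=-1, (3|7)=-1; (−1)^{1·2·3}·(-1)^2·(-1)^1 = -1.
v=19: a=19^1·(≡7), b=19^2·(≡7) mod 19; (7|19)=+1, (7|19)=+1; (−1)^{1·2·9}·(+1)^2·(+1)^1 = +1.
v=5: a=5^2·(≡1), b=5^2·(≡3) mod 5; (1|5)=+1, (3|5)=-1; (−1)^{2·2·2}·(+1)^2·(-1)^2 = +1.
v=13: a=13^3·(≡5), b=13^7·(≡11) mod 13; (5|13)=-1, (11|13)=-1; (−1)^{3·7·6}·(-1)^7·(-1)^3 = +1.
v=∞: -19019 < 0 and -55913 < 0  ⇒  (a,b)_∞ = -1.
(-19019, -55913 / ℚ) ramifies at {7, ∞}: a division algebra.

[7, inf]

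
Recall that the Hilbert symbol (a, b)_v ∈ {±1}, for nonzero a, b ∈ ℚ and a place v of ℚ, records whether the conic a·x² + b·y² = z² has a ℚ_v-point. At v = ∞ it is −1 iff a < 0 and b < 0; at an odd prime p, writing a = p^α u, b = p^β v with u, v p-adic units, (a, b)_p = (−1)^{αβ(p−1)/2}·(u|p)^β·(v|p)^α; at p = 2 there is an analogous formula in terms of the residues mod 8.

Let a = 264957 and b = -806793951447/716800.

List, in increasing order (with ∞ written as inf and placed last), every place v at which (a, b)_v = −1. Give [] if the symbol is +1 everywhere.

[31, 37]

Mod squares: a ≡ 264957, b ≡ -7161. Check v ∈ {∞, 2, 3, 5, 7, 11, 23, 31, 37}.
v=3: a=3^1·(≡2), b=3^3·(≡1) mod 3; (2|3)=-1, (1|3)=+1; (−1)^{1·3·1}·(-1)^3·(+1)^1 = +1.
v=2: v_2(a)=0, v_2(b)=-12; units ≡ 5, 7 (mod 8); ε·ε+αω+βω = 0·1+0·0+-12·1 ≡ 0  ⇒  (a,b)_2 = +1.
v=37: a=37^1·(≡20), b=37^2·(≡6) mod 37; (20|37)=-1, (6|37)=-1; (−1)^{1·2·18}·(-1)^2·(-1)^1 = -1.
v=∞: 264957 > 0 and -7161 < 0  ⇒  (a,b)_∞ = +1.
v=7: a=7^1·(≡2), b=7^-1·(≡5) mod 7; (2|7)=+1, (5|7)=-1; (−1)^{1·-1·3}·(+1)^-1·(-1)^1 = +1.
v=31: a=31^1·(≡22), b=31^1·(≡30) mod 31; (22|31)=-1, (30|31)=-1; (−1)^{1·1·15}·(-1)^1·(-1)^1 = -1.
v=5: a=5^0·(≡2), b=5^-2·(≡4) mod 5; (2|5)=-1, (4|5)=+1; (−1)^{0·-2·2}·(-1)^-2·(+1)^0 = +1.
v=23: a=23^0·(≡20), b=23^2·(≡5) mod 23; (20|23)=-1, (5|23)=-1; (−1)^{0·2·11}·(-1)^2·(-1)^0 = +1.
v=11: a=11^1·(≡8), b=11^3·(≡4) mod 11; (8|11)=-1, (4|11)=+1; (−1)^{1·3·5}·(-1)^3·(+1)^1 = +1.
|Ram(264957, -7161)| = 2, even; anisotropic at {31, 37}.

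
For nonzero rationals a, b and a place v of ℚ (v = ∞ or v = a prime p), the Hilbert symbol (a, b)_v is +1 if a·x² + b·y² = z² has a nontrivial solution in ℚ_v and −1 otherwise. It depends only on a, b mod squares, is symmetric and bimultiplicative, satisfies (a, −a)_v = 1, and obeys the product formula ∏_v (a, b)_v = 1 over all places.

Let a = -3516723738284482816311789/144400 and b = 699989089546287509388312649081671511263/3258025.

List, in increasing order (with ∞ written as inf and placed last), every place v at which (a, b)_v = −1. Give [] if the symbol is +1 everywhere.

[2, 7, 17, 23, 31, 43]

Mod squares: a ≡ -989, b ≡ 3478727. Check v ∈ {∞, 2, 3, 5, 7, 17, 19, 23, 29, 31, 37, 41, 43, 47}.
v=47: a=47^2·(≡44), b=47^4·(≡39) mod 47; (44|47)=-1, (39|47)=-1; (−1)^{2·4·23}·(-1)^4·(-1)^2 = +1.
v=17: a=17^2·(≡7), b=17^1·(≡9) mod 17; (7|17)=-1, (9|17)=+1; (−1)^{2·1·8}·(-1)^1·(+1)^2 = -1.
v=23: a=23^5·(≡18), b=23^7·(≡3) mod 23; (18|23)=+1, (3|23)=+1; (−1)^{5·7·11}·(+1)^7·(+1)^5 = -1.
v=37: a=37^2·(≡12), b=37^2·(≡19) mod 37; (12|37)=+1, (19|37)=-1; (−1)^{2·2·18}·(+1)^2·(-1)^2 = +1.
v=5: a=5^-2·(≡1), b=5^-2·(≡3) mod 5; (1|5)=+1, (3|5)=-1; (−1)^{-2·-2·2}·(+1)^-2·(-1)^-2 = +1.
v=3: a=3^2·(≡1), b=3^4·(≡2) mod 3; (1|3)=+1, (2|3)=-1; (−1)^{2·4·1}·(+1)^4·(-1)^2 = +1.
v=2: v_2(a)=-4, v_2(b)=0; units ≡ 3, 7 (mod 8); ε·ε+αω+βω = 1·1+-4·0+0·1 ≡ 1  ⇒  (a,b)_2 = -1.
v=29: a=29^0·(≡21), b=29^2·(≡21) mod 29; (21|29)=-1, (21|29)=-1; (−1)^{0·2·14}·(-1)^2·(-1)^0 = +1.
v=∞: -989 < 0 and 3478727 > 0  ⇒  (a,b)_∞ = +1.
v=43: a=43^1·(≡26), b=43^2·(≡39) mod 43; (26|43)=-1, (39|43)=-1; (−1)^{1·2·21}·(-1)^2·(-1)^1 = -1.
v=19: a=19^-2·(≡18), b=19^-4·(≡5) mod 19; (18|19)=-1, (5|19)=+1; (−1)^{-2·-4·9}·(-1)^-4·(+1)^-2 = +1.
v=7: a=7^0·(≡5), b=7^1·(≡3) mod 7; (5|7)=-1, (3|7)=-1; (−1)^{0·1·3}·(-1)^1·(-1)^0 = -1.
v=41: a=41^2·(≡8), b=41^3·(≡36) mod 41; (8|41)=+1, (36|41)=+1; (−1)^{2·3·20}·(+1)^3·(+1)^2 = +1.
v=31: a=31^2·(≡13), b=31^3·(≡10) mod 31; (13|31)=-1, (10|31)=+1; (−1)^{2·3·15}·(-1)^3·(+1)^2 = -1.
Ram(-989, 3478727) = {2, 7, 17, 23, 31, 43}; no ℚ_2-point on the conic.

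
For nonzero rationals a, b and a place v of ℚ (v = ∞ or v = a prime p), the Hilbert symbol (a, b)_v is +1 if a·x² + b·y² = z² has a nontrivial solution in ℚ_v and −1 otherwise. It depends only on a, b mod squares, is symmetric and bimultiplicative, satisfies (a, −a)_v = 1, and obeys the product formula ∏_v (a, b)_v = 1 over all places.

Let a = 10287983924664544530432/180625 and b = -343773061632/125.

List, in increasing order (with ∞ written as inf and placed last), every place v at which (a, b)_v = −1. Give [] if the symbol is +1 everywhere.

(a, b) ≡ (273, -10010) mod (ℚ^×)²; places V = {2, 3, 5, 7, 11, 13, 17, ∞}.
(a,b)_3: α=9, u≡1; β=4, v≡1 (mod 3); (1|3)=+1, (1|3)=+1; sign (−1)^0·+1^4·+1^9 = +1.
(a,b)_17: α=-2, u≡2; β=0, v≡6 (mod 17); (2|17)=+1, (6|17)=-1; sign (−1)^0·+1^0·-1^-2 = +1.
(a,b)_2: α=12, β=9; u≡1, v≡3 (mod 8); ε(u)ε(v)=0·1, αω(v)=12·1, βω(u)=9·0; sum ≡ 0  ⇒  +1.
(a,b)_11: α=2, u≡4; β=1, v≡3 (mod 11); (4|11)=+1, (3|11)=+1; sign (−1)^0·+1^1·+1^2 = +1.
(a,b)_13: α=7, u≡6; β=3, v≡9 (mod 13); (6|13)=-1, (9|13)=+1; sign (−1)^0·-1^3·+1^7 = -1.
(a,b)_7: α=5, u≡4; β=3, v≡5 (mod 7); (4|7)=+1, (5|7)=-1; sign (−1)^1·+1^3·-1^5 = +1.
(a,b)_∞: sgn(273)=+, sgn(-10010)=−, so +1.
(a,b)_5: α=-4, u≡3; β=-3, v≡3 (mod 5); (3|5)=-1, (3|5)=-1; sign (−1)^0·-1^-3·-1^-4 = -1.
(273, -10010 / ℚ) ramifies at {5, 13}: a division algebra.

[5, 13]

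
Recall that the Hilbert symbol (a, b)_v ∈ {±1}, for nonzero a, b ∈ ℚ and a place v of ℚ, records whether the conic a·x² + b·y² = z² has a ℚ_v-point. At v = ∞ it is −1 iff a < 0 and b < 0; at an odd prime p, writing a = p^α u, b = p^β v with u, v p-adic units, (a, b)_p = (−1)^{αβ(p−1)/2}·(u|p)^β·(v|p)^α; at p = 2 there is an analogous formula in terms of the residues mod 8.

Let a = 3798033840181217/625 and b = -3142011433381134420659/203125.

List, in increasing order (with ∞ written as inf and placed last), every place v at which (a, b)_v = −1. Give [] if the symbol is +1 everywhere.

[7, 13, 31, 37]

(a, b) ≡ (4279457, -138047) mod (ℚ^×)²; places V = {2, 5, 7, 13, 19, 31, 37, 41, ∞}.
(a,b)_7: α=1, u≡3; β=1, v≡3 (mod 7); (3|7)=-1, (3|7)=-1; sign (−1)^1·-1^1·-1^1 = -1.
(a,b)_2: α=0, β=0; u≡1, v≡1 (mod 8); ε(u)ε(v)=0·0, αω(v)=0·0, βω(u)=0·0; sum ≡ 0  ⇒  +1.
(a,b)_37: α=1, u≡9; β=1, v≡6 (mod 37); (9|37)=+1, (6|37)=-1; sign (−1)^0·+1^1·-1^1 = -1.
(a,b)_5: α=-4, u≡2; β=-6, v≡2 (mod 5); (2|5)=-1, (2|5)=-1; sign (−1)^0·-1^-6·-1^-4 = +1.
(a,b)_19: α=0, u≡4; β=2, v≡6 (mod 19); (4|19)=+1, (6|19)=+1; sign (−1)^0·+1^2·+1^0 = +1.
(a,b)_∞: sgn(4279457)=+, sgn(-138047)=−, so +1.
(a,b)_41: α=1, u≡32; β=1, v≡2 (mod 41); (32|41)=+1, (2|41)=+1; sign (−1)^0·+1^1·+1^1 = +1.
(a,b)_13: α=1, u≡10; β=-1, v≡7 (mod 13); (10|13)=+1, (7|13)=-1; sign (−1)^0·+1^-1·-1^1 = -1.
(a,b)_31: α=7, u≡7; β=10, v≡12 (mod 31); (7|31)=+1, (12|31)=-1; sign (−1)^0·+1^10·-1^7 = -1.
Ram(4279457, -138047) = {7, 13, 31, 37}; no ℚ_7-point on the conic.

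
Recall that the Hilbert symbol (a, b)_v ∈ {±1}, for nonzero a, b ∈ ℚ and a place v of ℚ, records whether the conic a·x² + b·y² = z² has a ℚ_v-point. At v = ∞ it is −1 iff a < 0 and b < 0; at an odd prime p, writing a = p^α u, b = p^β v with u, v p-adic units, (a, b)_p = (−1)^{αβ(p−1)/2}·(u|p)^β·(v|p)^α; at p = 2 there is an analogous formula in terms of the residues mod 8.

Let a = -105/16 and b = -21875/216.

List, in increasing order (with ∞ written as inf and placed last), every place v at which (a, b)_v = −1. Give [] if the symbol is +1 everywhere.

Mod squares: a ≡ -105, b ≡ -210. Check v ∈ {∞, 2, 3, 5, 7}.
v=7: a=7^1·(≡3), b=7^1·(≡3) mod 7; (3|7)=-1, (3|7)=-1; (−1)^{1·1·3}·(-1)^1·(-1)^1 = -1.
v=5: a=5^1·(≡4), b=5^5·(≡3) mod 5; (4|5)=+1, (3|5)=-1; (−1)^{1·5·2}·(+1)^5·(-1)^1 = -1.
v=3: a=3^1·(≡1), b=3^-3·(≡2) mod 3; (1|3)=+1, (2|3)=-1; (−1)^{1·-3·1}·(+1)^-3·(-1)^1 = +1.
v=2: v_2(a)=-4, v_2(b)=-3; units ≡ 7, 7 (mod 8); ε·ε+αω+βω = 1·1+-4·0+-3·0 ≡ 1  ⇒  (a,b)_2 = -1.
v=∞: -105 < 0 and -210 < 0  ⇒  (a,b)_∞ = -1.
Ram(-105, -210) = {2, 5, 7, ∞}; no ℚ_2-point on the conic.

[2, 5, 7, inf]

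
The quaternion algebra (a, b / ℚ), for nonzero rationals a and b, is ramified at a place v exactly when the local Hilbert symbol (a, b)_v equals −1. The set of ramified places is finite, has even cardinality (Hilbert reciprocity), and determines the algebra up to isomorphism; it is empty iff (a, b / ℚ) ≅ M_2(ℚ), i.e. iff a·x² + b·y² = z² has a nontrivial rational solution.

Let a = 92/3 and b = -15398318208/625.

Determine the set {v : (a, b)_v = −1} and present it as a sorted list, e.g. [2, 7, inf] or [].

(a, b) ≡ (69, -9282) mod (ℚ^×)²; places V = {2, 3, 5, 7, 13, 17, 23, ∞}.
(a,b)_3: α=-1, u≡2; β=1, v≡2 (mod 3); (2|3)=-1, (2|3)=-1; sign (−1)^1·-1^1·-1^-1 = -1.
(a,b)_∞: sgn(69)=+, sgn(-9282)=−, so +1.
(a,b)_17: α=0, u≡8; β=1, v≡8 (mod 17); (8|17)=+1, (8|17)=+1; sign (−1)^0·+1^1·+1^0 = +1.
(a,b)_5: α=0, u≡4; β=-4, v≡2 (mod 5); (4|5)=+1, (2|5)=-1; sign (−1)^0·+1^-4·-1^0 = +1.
(a,b)_13: α=0, u≡9; β=1, v≡1 (mod 13); (9|13)=+1, (1|13)=+1; sign (−1)^0·+1^1·+1^0 = +1.
(a,b)_2: α=2, β=7; u≡5, v≡7 (mod 8); ε(u)ε(v)=0·1, αω(v)=2·0, βω(u)=7·1; sum ≡ 1  ⇒  -1.
(a,b)_23: α=1, u≡9; β=2, v≡20 (mod 23); (9|23)=+1, (20|23)=-1; sign (−1)^0·+1^2·-1^1 = -1.
(a,b)_7: α=0, u≡5; β=3, v≡1 (mod 7); (5|7)=-1, (1|7)=+1; sign (−1)^0·-1^3·+1^0 = -1.
(69, -9282 / ℚ) ramifies at {2, 3, 7, 23}: a division algebra.

[2, 3, 7, 23]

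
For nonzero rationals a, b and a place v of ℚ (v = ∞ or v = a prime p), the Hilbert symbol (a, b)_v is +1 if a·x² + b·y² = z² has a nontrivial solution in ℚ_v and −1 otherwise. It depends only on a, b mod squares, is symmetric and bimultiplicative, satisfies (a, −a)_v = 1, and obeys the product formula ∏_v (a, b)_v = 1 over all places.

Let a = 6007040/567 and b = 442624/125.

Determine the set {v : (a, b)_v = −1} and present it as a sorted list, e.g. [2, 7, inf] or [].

[13, 19]

(a, b) ≡ (455, 8645) mod (ℚ^×)²; places V = {2, 3, 5, 7, 13, 19, ∞}.
(a,b)_19: α=2, u≡14; β=1, v≡14 (mod 19); (14|19)=-1, (14|19)=-1; sign (−1)^0·-1^1·-1^2 = -1.
(a,b)_7: α=-1, u≡1; β=1, v≡6 (mod 7); (1|7)=+1, (6|7)=-1; sign (−1)^1·+1^1·-1^-1 = +1.
(a,b)_2: α=8, β=8; u≡7, v≡5 (mod 8); ε(u)ε(v)=1·0, αω(v)=8·1, βω(u)=8·0; sum ≡ 0  ⇒  +1.
(a,b)_5: α=1, u≡4; β=-3, v≡4 (mod 5); (4|5)=+1, (4|5)=+1; sign (−1)^0·+1^-3·+1^1 = +1.
(a,b)_∞: sgn(455)=+, sgn(8645)=+, so +1.
(a,b)_3: α=-4, u≡2; β=0, v≡2 (mod 3); (2|3)=-1, (2|3)=-1; sign (−1)^0·-1^0·-1^-4 = +1.
(a,b)_13: α=1, u≡1; β=1, v≡5 (mod 13); (1|13)=+1, (5|13)=-1; sign (−1)^0·+1^1·-1^1 = -1.
|Ram(455, 8645)| = 2, even; anisotropic at {13, 19}.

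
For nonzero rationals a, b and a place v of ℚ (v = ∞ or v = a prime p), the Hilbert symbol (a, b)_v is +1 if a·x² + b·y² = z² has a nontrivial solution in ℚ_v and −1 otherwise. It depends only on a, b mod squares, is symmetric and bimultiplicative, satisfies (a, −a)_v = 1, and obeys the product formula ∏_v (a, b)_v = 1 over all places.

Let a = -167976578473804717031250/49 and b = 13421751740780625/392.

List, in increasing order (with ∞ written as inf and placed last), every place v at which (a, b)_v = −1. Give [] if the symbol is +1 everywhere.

Mod squares: a ≡ -21090, b ≡ 17138. Check v ∈ {∞, 2, 3, 5, 7, 11, 19, 37, 41}.
v=37: a=37^3·(≡14), b=37^2·(≡12) mod 37; (14|37)=-1, (12|37)=+1; (−1)^{3·2·18}·(-1)^2·(+1)^3 = +1.
v=∞: -21090 < 0 and 17138 > 0  ⇒  (a,b)_∞ = +1.
v=19: a=19^1·(≡7), b=19^1·(≡7) mod 19; (7|19)=+1, (7|19)=+1; (−1)^{1·1·9}·(+1)^1·(+1)^1 = -1.
v=5: a=5^7·(≡3), b=5^4·(≡2) mod 5; (3|5)=-1, (2|5)=-1; (−1)^{7·4·2}·(-1)^4·(-1)^7 = -1.
v=41: a=41^4·(≡25), b=41^3·(≡25) mod 41; (25|41)=+1, (25|41)=+1; (−1)^{4·3·20}·(+1)^3·(+1)^4 = +1.
v=7: a=7^-2·(≡4), b=7^-2·(≡4) mod 7; (4|7)=+1, (4|7)=+1; (−1)^{-2·-2·3}·(+1)^-2·(+1)^-2 = +1.
v=11: a=11^4·(≡10), b=11^3·(≡2) mod 11; (10|11)=-1, (2|11)=-1; (−1)^{4·3·5}·(-1)^3·(-1)^4 = -1.
v=2: v_2(a)=1, v_2(b)=-3; units ≡ 7, 1 (mod 8); ε·ε+αω+βω = 1·0+1·0+-3·0 ≡ 0  ⇒  (a,b)_2 = +1.
v=3: a=3^3·(≡2), b=3^2·(≡2) mod 3; (2|3)=-1, (2|3)=-1; (−1)^{3·2·1}·(-1)^2·(-1)^3 = -1.
|Ram(-21090, 17138)| = 4, even; anisotropic at {3, 5, 11, 19}.

[3, 5, 11, 19]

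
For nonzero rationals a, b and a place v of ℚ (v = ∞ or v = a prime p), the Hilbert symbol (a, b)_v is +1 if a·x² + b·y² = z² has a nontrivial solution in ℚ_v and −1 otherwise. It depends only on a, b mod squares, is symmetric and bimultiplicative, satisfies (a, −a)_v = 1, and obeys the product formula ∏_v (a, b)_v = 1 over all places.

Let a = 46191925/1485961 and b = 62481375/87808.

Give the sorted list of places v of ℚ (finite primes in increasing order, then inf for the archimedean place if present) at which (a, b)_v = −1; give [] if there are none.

[5, 7]

Mod squares: a ≡ 13, b ≡ 1785. Check v ∈ {∞, 2, 3, 5, 7, 11, 13, 17, 23, 29, 53}.
v=11: a=11^0·(≡8), b=11^2·(≡4) mod 11; (8|11)=-1, (4|11)=+1; (−1)^{0·2·5}·(-1)^2·(+1)^0 = +1.
v=7: a=7^0·(≡3), b=7^-3·(≡3) mod 7; (3|7)=-1, (3|7)=-1; (−1)^{0·-3·3}·(-1)^-3·(-1)^0 = -1.
v=23: a=23^-2·(≡12), b=23^0·(≡21) mod 23; (12|23)=+1, (21|23)=-1; (−1)^{-2·0·11}·(+1)^0·(-1)^-2 = +1.
v=13: a=13^3·(≡12), b=13^0·(≡10) mod 13; (12|13)=+1, (10|13)=+1; (−1)^{3·0·6}·(+1)^0·(+1)^3 = +1.
v=∞: 13 > 0 and 1785 > 0  ⇒  (a,b)_∞ = +1.
v=17: a=17^0·(≡15), b=17^1·(≡3) mod 17; (15|17)=+1, (3|17)=-1; (−1)^{0·1·8}·(+1)^1·(-1)^0 = +1.
v=5: a=5^2·(≡2), b=5^3·(≡2) mod 5; (2|5)=-1, (2|5)=-1; (−1)^{2·3·2}·(-1)^3·(-1)^2 = -1.
v=3: a=3^0·(≡1), b=3^5·(≡1) mod 3; (1|3)=+1, (1|3)=+1; (−1)^{0·5·1}·(+1)^5·(+1)^0 = +1.
v=29: a=29^2·(≡28), b=29^0·(≡6) mod 29; (28|29)=+1, (6|29)=+1; (−1)^{2·0·14}·(+1)^0·(+1)^2 = +1.
v=2: v_2(a)=0, v_2(b)=-8; units ≡ 5, 1 (mod 8); ε·ε+αω+βω = 0·0+0·0+-8·1 ≡ 0  ⇒  (a,b)_2 = +1.
v=53: a=53^-2·(≡13), b=53^0·(≡25) mod 53; (13|53)=+1, (25|53)=+1; (−1)^{-2·0·26}·(+1)^0·(+1)^-2 = +1.
Ram(13, 1785) = {5, 7}; no ℚ_5-point on the conic.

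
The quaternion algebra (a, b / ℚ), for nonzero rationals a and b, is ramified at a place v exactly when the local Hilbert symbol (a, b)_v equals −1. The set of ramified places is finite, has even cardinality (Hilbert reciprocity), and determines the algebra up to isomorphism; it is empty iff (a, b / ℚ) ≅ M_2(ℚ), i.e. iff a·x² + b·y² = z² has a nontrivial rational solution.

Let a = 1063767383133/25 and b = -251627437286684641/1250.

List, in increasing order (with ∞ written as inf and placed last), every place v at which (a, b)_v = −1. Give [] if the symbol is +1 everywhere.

[2, 13, 17, 19]

Mod squares: a ≡ 357, b ≡ -3458. Check v ∈ {∞, 2, 3, 5, 7, 13, 17, 19}.
v=5: a=5^-2·(≡3), b=5^-4·(≡2) mod 5; (3|5)=-1, (2|5)=-1; (−1)^{-2·-4·2}·(-1)^-4·(-1)^-2 = +1.
v=∞: 357 > 0 and -3458 < 0  ⇒  (a,b)_∞ = +1.
v=17: a=17^3·(≡2), b=17^4·(≡11) mod 17; (2|17)=+1, (11|17)=-1; (−1)^{3·4·8}·(+1)^4·(-1)^3 = -1.
v=7: a=7^1·(≡4), b=7^1·(≡6) mod 7; (4|7)=+1, (6|7)=-1; (−1)^{1·1·3}·(+1)^1·(-1)^1 = +1.
v=13: a=13^4·(≡2), b=13^7·(≡8) mod 13; (2|13)=-1, (8|13)=-1; (−1)^{4·7·6}·(-1)^7·(-1)^4 = -1.
v=3: a=3^1·(≡2), b=3^0·(≡1) mod 3; (2|3)=-1, (1|3)=+1; (−1)^{1·0·1}·(-1)^0·(+1)^1 = +1.
v=19: a=19^2·(≡2), b=19^3·(≡14) mod 19; (2|19)=-1, (14|19)=-1; (−1)^{2·3·9}·(-1)^3·(-1)^2 = -1.
v=2: v_2(a)=0, v_2(b)=-1; units ≡ 5, 7 (mod 8); ε·ε+αω+βω = 0·1+0·0+-1·1 ≡ 1  ⇒  (a,b)_2 = -1.
Ram(357, -3458) = {2, 13, 17, 19}; no ℚ_2-point on the conic.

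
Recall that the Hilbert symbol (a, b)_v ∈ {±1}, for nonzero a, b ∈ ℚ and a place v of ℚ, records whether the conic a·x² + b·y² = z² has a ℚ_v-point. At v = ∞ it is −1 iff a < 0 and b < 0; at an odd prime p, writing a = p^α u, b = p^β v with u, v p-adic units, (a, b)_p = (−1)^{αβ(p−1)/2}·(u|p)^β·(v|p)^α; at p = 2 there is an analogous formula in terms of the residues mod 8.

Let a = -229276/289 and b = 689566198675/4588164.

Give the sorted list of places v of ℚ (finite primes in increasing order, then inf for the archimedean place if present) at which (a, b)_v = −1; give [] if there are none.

[31, 43]

Mod squares: a ≡ -31, b ≡ 43. Check v ∈ {∞, 2, 3, 5, 7, 17, 19, 31, 43}.
v=3: a=3^0·(≡2), b=3^-4·(≡1) mod 3; (2|3)=-1, (1|3)=+1; (−1)^{0·-4·1}·(-1)^-4·(+1)^0 = +1.
v=17: a=17^-2·(≡3), b=17^-2·(≡16) mod 17; (3|17)=-1, (16|17)=+1; (−1)^{-2·-2·8}·(-1)^-2·(+1)^-2 = +1.
v=∞: -31 < 0 and 43 > 0  ⇒  (a,b)_∞ = +1.
v=31: a=31^1·(≡23), b=31^2·(≡24) mod 31; (23|31)=-1, (24|31)=-1; (−1)^{1·2·15}·(-1)^2·(-1)^1 = -1.
v=2: v_2(a)=2, v_2(b)=-2; units ≡ 1, 3 (mod 8); ε·ε+αω+βω = 0·1+2·1+-2·0 ≡ 0  ⇒  (a,b)_2 = +1.
v=5: a=5^0·(≡1), b=5^2·(≡3) mod 5; (1|5)=+1, (3|5)=-1; (−1)^{0·2·2}·(+1)^2·(-1)^0 = +1.
v=7: a=7^0·(≡1), b=7^-2·(≡1) mod 7; (1|7)=+1, (1|7)=+1; (−1)^{0·-2·3}·(+1)^-2·(+1)^0 = +1.
v=43: a=43^2·(≡39), b=43^3·(≡21) mod 43; (39|43)=-1, (21|43)=+1; (−1)^{2·3·21}·(-1)^3·(+1)^2 = -1.
v=19: a=19^0·(≡4), b=19^2·(≡7) mod 19; (4|19)=+1, (7|19)=+1; (−1)^{0·2·9}·(+1)^2·(+1)^0 = +1.
Ram(-31, 43) = {31, 43}; no ℚ_31-point on the conic.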